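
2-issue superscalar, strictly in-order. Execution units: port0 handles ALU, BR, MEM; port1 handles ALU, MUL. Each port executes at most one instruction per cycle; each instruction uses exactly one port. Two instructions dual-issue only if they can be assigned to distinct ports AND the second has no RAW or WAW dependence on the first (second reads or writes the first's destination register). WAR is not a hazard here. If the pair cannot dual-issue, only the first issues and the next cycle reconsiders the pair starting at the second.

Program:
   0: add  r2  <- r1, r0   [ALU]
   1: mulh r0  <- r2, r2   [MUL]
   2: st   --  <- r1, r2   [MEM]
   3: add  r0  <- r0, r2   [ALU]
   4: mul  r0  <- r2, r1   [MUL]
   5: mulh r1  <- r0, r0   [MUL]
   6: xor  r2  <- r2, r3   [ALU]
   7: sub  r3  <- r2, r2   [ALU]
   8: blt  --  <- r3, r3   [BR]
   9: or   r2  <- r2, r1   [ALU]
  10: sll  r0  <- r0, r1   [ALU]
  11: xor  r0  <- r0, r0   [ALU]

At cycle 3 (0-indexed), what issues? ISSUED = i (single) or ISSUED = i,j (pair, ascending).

#0 head=0: add i0 RAW r2
#1 head=1: mulh+st i1+i2 dual
#2 head=3: add i3 WAW r0
#3 head=4: mul i4 no-port MUL/MUL
#4 head=5: mulh+xor i5+i6 dual
#5 head=7: sub i7 RAW r3
#6 head=8: blt+or i8+i9 dual
#7 head=10: sll i10 RAW+WAW r0
#8 head=11: xor i11 tail

ISSUED = 4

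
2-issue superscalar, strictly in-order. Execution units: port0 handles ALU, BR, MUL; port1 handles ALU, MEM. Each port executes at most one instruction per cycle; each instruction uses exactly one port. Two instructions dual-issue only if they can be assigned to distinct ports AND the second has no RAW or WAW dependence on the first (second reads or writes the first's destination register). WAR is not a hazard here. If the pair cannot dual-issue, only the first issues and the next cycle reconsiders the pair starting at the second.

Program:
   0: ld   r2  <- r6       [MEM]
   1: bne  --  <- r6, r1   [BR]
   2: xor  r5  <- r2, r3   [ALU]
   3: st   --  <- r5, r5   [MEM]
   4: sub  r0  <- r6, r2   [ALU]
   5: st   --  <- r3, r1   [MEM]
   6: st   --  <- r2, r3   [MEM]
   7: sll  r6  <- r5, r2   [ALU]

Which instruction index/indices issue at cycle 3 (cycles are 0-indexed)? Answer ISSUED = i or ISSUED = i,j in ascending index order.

[0] i0+i1  ld.MEM;bne.BR  -- 2-wide
[1] i2  xor.ALU  -- RAW r5
[2] i3+i4  st.MEM;sub.ALU  -- 2-wide
[3] i5  st.MEM  -- no-port MEM/MEM
[4] i6+i7  st.MEM;sll.ALU  -- 2-wide

ISSUED = 5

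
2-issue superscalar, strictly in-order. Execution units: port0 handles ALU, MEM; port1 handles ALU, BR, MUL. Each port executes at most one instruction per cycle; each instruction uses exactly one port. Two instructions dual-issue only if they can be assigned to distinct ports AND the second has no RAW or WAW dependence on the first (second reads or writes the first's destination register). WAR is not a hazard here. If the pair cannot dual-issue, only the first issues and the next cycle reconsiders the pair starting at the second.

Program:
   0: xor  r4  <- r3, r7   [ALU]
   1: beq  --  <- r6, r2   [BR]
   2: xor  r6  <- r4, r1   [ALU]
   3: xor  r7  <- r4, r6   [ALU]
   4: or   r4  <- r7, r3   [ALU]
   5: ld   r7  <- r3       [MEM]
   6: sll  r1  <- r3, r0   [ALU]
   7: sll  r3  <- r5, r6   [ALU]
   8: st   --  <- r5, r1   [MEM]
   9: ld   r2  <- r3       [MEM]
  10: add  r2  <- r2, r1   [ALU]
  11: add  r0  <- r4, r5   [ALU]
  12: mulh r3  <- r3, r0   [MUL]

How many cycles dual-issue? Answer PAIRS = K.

t=0 i0&i1:xor.ALU/beq.BR ; dual
t=1 i2:xor.ALU ; RAW r6
t=2 i3:xor.ALU ; RAW r7
t=3 i4&i5:or.ALU/ld.MEM ; dual
t=4 i6&i7:sll.ALU/sll.ALU ; dual
t=5 i8:st.MEM ; no-port MEM/MEM
t=6 i9:ld.MEM ; RAW+WAW r2
t=7 i10&i11:add.ALU/add.ALU ; dual
t=8 i12:mulh.MUL ; tail

PAIRS = 4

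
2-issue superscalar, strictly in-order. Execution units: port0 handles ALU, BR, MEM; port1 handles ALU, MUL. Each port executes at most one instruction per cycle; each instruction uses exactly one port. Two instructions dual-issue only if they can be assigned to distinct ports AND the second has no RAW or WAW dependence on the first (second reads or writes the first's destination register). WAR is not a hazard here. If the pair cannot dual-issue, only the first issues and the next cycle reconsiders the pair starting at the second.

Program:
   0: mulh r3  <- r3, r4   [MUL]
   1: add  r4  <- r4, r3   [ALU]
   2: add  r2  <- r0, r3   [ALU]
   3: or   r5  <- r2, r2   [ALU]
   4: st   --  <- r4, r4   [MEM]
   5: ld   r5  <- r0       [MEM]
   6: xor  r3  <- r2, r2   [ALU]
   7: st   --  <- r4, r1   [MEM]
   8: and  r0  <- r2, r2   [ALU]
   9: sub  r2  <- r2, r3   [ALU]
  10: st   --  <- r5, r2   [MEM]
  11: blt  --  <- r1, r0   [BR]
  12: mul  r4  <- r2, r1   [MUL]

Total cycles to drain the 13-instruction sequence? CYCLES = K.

t=0 i0:mulh ; RAW r3
t=1 i1+i2:add add ; pair
t=2 i3+i4:or st ; pair
t=3 i5+i6:ld xor ; pair
t=4 i7+i8:st and ; pair
t=5 i9:sub ; RAW r2
t=6 i10:st ; no-port MEM/BR
t=7 i11+i12:blt mul ; pair

CYCLES = 8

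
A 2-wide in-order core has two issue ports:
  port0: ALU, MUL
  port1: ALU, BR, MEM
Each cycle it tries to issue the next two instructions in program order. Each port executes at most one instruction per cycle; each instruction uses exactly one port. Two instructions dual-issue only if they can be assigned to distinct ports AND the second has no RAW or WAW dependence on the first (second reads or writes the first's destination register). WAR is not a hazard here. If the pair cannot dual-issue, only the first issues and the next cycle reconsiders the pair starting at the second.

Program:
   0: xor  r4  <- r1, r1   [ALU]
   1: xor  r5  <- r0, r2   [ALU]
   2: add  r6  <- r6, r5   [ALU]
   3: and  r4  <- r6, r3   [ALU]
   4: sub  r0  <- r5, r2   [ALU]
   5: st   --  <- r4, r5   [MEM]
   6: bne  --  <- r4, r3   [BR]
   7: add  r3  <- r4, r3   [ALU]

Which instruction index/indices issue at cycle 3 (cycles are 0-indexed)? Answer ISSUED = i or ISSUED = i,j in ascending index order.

ISSUED = 5

c0: i0/i1 xor/xor  pair
c1: i2 add  RAW r6
c2: i3/i4 and/sub  pair
c3: i5 st  no-port MEM/BR
c4: i6/i7 bne/add  pair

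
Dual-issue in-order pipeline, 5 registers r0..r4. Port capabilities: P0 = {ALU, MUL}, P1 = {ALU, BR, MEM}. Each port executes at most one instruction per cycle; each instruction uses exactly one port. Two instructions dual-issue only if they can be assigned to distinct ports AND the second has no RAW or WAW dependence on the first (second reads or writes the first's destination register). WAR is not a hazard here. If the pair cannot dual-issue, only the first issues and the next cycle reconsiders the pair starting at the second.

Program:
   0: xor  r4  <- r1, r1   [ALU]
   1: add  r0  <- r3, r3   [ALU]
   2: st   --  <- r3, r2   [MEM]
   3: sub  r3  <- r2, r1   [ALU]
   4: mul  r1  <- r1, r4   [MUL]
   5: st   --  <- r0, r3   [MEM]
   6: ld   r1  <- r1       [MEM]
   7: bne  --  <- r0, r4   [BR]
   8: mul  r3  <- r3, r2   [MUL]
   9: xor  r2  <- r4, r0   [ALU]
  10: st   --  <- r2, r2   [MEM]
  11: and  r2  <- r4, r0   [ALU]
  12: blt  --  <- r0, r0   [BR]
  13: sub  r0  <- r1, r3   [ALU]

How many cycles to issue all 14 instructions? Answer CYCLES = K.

CYCLES = 8

#0 head=0: xor add i0,i1 pair
#1 head=2: st sub i2,i3 pair
#2 head=4: mul st i4,i5 pair
#3 head=6: ld i6 no-port MEM/BR
#4 head=7: bne mul i7,i8 pair
#5 head=9: xor i9 RAW r2
#6 head=10: st and i10,i11 pair
#7 head=12: blt sub i12,i13 pair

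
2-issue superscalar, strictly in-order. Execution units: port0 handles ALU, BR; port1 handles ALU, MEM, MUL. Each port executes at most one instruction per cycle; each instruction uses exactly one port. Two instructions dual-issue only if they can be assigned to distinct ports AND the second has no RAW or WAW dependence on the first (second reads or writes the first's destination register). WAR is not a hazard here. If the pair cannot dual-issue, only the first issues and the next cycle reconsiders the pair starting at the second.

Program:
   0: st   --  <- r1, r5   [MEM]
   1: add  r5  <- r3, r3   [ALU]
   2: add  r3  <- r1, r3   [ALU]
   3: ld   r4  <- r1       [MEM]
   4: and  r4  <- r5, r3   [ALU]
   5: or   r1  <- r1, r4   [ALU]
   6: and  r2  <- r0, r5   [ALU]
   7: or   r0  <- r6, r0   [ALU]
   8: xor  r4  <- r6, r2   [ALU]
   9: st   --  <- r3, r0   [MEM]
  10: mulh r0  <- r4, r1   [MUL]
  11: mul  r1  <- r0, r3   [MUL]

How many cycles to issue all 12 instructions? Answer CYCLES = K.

CYCLES = 8

t=0 i0&i1:st+add ; dual
t=1 i2&i3:add+ld ; dual
t=2 i4:and ; RAW r4
t=3 i5&i6:or+and ; dual
t=4 i7&i8:or+xor ; dual
t=5 i9:st ; no-port MEM/MUL
t=6 i10:mulh ; no-port MUL/MUL
t=7 i11:mul ; tail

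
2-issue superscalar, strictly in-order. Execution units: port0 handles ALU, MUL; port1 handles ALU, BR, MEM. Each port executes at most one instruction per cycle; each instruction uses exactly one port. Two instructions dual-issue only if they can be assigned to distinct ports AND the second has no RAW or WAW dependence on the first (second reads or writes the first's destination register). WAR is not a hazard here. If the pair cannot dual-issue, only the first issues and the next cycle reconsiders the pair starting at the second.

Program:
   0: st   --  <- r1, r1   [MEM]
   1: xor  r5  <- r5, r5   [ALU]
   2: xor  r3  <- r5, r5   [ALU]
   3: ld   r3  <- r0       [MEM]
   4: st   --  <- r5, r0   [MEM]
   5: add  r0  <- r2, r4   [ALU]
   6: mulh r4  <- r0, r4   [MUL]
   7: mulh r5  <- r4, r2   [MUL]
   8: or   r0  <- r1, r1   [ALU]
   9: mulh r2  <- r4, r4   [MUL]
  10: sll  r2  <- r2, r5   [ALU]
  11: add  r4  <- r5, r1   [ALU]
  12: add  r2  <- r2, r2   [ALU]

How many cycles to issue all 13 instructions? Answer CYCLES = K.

CYCLES = 9

[0] i0+i1  st/xor  -- dual
[1] i2  xor  -- WAW r3
[2] i3  ld  -- no-port MEM/MEM
[3] i4+i5  st/add  -- dual
[4] i6  mulh  -- no-port MUL/MUL
[5] i7+i8  mulh/or  -- dual
[6] i9  mulh  -- RAW+WAW r2
[7] i10+i11  sll/add  -- dual
[8] i12  add  -- tail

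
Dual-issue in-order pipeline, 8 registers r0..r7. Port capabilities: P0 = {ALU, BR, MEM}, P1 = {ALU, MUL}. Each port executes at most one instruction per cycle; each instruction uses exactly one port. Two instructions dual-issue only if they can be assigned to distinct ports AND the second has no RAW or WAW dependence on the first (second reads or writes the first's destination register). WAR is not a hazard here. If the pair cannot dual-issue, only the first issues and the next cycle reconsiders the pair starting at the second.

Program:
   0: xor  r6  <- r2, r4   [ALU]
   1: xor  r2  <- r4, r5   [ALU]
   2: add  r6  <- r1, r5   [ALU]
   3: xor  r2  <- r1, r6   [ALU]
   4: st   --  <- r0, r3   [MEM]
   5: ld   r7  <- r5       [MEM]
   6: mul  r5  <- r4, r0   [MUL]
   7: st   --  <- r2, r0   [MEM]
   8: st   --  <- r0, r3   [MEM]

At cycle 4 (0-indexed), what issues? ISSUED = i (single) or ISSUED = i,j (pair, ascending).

ISSUED = 7

c0: i0&i1 xor.ALU/xor.ALU  pair
c1: i2 add.ALU  RAW r6
c2: i3&i4 xor.ALU/st.MEM  pair
c3: i5&i6 ld.MEM/mul.MUL  pair
c4: i7 st.MEM  no-port MEM/MEM
c5: i8 st.MEM  tail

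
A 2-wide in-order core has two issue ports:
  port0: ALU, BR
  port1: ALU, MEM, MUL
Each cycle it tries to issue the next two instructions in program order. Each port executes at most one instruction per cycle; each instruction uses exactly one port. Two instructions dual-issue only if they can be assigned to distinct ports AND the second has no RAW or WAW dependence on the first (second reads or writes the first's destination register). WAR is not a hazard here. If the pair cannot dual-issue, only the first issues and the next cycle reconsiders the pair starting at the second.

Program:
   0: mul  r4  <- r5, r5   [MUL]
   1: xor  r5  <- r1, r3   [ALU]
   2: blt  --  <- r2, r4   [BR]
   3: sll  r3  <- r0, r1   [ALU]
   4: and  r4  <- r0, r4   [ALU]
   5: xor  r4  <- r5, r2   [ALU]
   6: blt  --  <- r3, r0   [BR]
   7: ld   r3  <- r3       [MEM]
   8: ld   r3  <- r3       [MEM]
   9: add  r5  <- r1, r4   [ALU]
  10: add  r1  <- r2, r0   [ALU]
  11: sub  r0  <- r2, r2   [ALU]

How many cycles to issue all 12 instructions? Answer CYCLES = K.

CYCLES = 7

  cy0 -> i0,i1 (mul/xor) pair
  cy1 -> i2,i3 (blt/sll) pair
  cy2 -> i4 (and) WAW r4
  cy3 -> i5,i6 (xor/blt) pair
  cy4 -> i7 (ld) no-port MEM/MEM
  cy5 -> i8,i9 (ld/add) pair
  cy6 -> i10,i11 (add/sub) pair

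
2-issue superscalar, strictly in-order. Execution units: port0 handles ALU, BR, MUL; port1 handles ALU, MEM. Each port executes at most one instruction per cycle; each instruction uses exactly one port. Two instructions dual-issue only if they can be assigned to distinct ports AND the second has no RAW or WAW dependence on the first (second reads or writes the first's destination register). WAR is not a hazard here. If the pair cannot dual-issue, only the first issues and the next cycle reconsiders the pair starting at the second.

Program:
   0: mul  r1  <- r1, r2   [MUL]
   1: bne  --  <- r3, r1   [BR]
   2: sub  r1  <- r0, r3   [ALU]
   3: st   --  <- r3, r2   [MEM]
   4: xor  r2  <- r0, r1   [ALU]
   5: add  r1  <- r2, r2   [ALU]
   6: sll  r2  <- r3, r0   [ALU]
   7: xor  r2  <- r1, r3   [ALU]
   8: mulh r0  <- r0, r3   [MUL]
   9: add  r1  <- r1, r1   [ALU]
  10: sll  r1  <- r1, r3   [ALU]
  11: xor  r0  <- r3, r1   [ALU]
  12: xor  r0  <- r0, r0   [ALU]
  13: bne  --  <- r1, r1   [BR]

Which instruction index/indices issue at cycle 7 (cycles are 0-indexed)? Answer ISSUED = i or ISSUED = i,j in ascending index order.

ISSUED = 11

0. mul.MUL @i0  | no-port MUL/BR
1. bne.BR+sub.ALU @i1/i2  | pair
2. st.MEM+xor.ALU @i3/i4  | pair
3. add.ALU+sll.ALU @i5/i6  | pair
4. xor.ALU+mulh.MUL @i7/i8  | pair
5. add.ALU @i9  | RAW+WAW r1
6. sll.ALU @i10  | RAW r1
7. xor.ALU @i11  | RAW+WAW r0
8. xor.ALU+bne.BR @i12/i13  | pair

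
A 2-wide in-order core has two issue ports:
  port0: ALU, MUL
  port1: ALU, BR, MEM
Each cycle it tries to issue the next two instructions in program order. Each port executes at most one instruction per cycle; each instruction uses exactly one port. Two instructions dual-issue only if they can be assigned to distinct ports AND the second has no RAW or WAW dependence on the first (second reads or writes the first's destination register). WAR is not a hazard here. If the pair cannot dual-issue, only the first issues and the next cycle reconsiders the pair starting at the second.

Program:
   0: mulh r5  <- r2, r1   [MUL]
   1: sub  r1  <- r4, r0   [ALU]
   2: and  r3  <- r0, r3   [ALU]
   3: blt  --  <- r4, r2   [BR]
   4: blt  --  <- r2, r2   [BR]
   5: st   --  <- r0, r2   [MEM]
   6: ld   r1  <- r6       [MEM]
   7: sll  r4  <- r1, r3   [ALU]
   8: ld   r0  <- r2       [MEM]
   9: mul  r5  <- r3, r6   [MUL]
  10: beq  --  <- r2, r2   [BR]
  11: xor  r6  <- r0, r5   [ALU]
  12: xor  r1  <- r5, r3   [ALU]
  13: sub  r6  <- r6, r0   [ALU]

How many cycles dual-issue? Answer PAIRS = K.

PAIRS = 5

#0 head=0: mulh.MUL/sub.ALU i0,i1 pair
#1 head=2: and.ALU/blt.BR i2,i3 pair
#2 head=4: blt.BR i4 no-port BR/MEM
#3 head=5: st.MEM i5 no-port MEM/MEM
#4 head=6: ld.MEM i6 RAW r1
#5 head=7: sll.ALU/ld.MEM i7,i8 pair
#6 head=9: mul.MUL/beq.BR i9,i10 pair
#7 head=11: xor.ALU/xor.ALU i11,i12 pair
#8 head=13: sub.ALU i13 tail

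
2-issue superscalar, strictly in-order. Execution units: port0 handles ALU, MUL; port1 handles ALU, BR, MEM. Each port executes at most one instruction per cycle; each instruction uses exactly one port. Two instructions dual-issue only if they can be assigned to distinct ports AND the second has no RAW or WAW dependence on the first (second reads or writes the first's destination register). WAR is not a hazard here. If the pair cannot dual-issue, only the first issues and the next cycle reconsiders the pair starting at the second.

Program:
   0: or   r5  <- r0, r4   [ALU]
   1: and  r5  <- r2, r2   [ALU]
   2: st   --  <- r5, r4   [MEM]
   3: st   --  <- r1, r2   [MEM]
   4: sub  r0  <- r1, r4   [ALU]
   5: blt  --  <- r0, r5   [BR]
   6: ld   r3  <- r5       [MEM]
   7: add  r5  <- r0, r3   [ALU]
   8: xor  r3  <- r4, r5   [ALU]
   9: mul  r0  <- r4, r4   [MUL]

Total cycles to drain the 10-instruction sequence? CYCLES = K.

CYCLES = 8

[0] i0  or  -- WAW r5
[1] i1  and  -- RAW r5
[2] i2  st  -- no-port MEM/MEM
[3] i3&i4  st sub  -- dual
[4] i5  blt  -- no-port BR/MEM
[5] i6  ld  -- RAW r3
[6] i7  add  -- RAW r5
[7] i8&i9  xor mul  -- dual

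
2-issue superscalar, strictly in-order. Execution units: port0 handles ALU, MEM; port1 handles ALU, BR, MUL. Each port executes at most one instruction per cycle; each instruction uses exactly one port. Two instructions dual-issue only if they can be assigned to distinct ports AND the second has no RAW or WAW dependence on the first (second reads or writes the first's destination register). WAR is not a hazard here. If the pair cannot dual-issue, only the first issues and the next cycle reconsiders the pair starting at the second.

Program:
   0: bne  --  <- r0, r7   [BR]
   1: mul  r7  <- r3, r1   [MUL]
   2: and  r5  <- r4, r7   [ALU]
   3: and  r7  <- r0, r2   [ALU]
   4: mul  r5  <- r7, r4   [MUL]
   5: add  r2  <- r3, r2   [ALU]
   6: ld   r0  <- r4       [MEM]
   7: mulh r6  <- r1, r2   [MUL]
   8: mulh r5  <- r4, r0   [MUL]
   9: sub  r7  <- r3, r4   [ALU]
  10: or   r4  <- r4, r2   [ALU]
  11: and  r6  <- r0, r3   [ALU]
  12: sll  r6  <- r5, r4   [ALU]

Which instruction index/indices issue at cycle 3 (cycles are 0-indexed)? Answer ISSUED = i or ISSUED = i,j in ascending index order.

0. bne.BR @i0  | no-port BR/MUL
1. mul.MUL @i1  | RAW r7
2. and.ALU and.ALU @i2/i3  | pair
3. mul.MUL add.ALU @i4/i5  | pair
4. ld.MEM mulh.MUL @i6/i7  | pair
5. mulh.MUL sub.ALU @i8/i9  | pair
6. or.ALU and.ALU @i10/i11  | pair
7. sll.ALU @i12  | tail

ISSUED = 4,5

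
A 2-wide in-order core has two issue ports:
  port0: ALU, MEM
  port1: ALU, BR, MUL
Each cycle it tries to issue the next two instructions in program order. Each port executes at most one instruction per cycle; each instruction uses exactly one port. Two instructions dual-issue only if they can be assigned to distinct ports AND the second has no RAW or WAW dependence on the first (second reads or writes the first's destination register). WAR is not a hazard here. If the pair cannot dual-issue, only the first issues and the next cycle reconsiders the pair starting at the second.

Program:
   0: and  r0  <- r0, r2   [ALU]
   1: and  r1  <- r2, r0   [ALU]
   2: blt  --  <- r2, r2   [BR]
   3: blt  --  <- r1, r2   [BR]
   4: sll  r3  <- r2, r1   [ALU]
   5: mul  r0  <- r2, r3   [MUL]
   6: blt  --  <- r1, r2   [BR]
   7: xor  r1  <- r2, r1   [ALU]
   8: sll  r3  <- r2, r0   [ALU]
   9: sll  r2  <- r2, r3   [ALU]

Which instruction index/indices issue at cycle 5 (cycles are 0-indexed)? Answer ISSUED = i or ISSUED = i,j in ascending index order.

#0 head=0: and i0 RAW r0
#1 head=1: and;blt i1+i2 pair
#2 head=3: blt;sll i3+i4 pair
#3 head=5: mul i5 no-port MUL/BR
#4 head=6: blt;xor i6+i7 pair
#5 head=8: sll i8 RAW r3
#6 head=9: sll i9 tail

ISSUED = 8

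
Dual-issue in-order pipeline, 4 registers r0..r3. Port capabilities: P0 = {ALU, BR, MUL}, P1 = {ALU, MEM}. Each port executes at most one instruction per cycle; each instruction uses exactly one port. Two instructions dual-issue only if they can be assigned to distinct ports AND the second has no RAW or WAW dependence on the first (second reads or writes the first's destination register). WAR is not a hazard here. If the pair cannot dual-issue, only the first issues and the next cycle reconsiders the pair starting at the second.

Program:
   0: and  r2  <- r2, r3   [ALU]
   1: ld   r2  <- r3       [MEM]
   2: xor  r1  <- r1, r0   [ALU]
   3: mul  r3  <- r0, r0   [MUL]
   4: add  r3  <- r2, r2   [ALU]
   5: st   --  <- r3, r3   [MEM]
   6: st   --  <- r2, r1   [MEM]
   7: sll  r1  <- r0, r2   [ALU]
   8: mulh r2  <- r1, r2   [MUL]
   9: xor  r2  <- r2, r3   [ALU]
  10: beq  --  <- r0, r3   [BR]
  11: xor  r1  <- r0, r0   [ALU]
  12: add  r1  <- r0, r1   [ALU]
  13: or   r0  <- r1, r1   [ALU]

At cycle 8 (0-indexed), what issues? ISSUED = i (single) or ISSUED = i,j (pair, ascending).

t=0 i0:and.ALU ; WAW r2
t=1 i1/i2:ld.MEM xor.ALU ; pair
t=2 i3:mul.MUL ; WAW r3
t=3 i4:add.ALU ; RAW r3
t=4 i5:st.MEM ; no-port MEM/MEM
t=5 i6/i7:st.MEM sll.ALU ; pair
t=6 i8:mulh.MUL ; RAW+WAW r2
t=7 i9/i10:xor.ALU beq.BR ; pair
t=8 i11:xor.ALU ; RAW+WAW r1
t=9 i12:add.ALU ; RAW r1
t=10 i13:or.ALU ; tail

ISSUED = 11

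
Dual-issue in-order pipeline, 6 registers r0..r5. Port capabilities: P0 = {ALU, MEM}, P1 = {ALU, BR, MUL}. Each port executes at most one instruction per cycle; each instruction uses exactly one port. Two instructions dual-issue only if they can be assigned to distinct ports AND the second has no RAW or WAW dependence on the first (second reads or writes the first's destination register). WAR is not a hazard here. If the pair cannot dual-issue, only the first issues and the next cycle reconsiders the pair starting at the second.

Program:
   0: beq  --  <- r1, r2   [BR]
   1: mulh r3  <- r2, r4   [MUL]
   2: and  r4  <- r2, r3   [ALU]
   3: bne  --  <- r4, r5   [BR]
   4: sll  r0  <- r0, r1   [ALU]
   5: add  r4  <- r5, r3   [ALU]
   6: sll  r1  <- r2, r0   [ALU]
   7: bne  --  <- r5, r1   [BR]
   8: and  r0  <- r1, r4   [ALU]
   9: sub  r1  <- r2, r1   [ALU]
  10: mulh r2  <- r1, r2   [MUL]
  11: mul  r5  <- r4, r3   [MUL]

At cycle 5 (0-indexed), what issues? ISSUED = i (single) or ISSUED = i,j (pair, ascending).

ISSUED = 7,8

t=0 i0:beq.BR ; no-port BR/MUL
t=1 i1:mulh.MUL ; RAW r3
t=2 i2:and.ALU ; RAW r4
t=3 i3,i4:bne.BR+sll.ALU ; 2-wide
t=4 i5,i6:add.ALU+sll.ALU ; 2-wide
t=5 i7,i8:bne.BR+and.ALU ; 2-wide
t=6 i9:sub.ALU ; RAW r1
t=7 i10:mulh.MUL ; no-port MUL/MUL
t=8 i11:mul.MUL ; tail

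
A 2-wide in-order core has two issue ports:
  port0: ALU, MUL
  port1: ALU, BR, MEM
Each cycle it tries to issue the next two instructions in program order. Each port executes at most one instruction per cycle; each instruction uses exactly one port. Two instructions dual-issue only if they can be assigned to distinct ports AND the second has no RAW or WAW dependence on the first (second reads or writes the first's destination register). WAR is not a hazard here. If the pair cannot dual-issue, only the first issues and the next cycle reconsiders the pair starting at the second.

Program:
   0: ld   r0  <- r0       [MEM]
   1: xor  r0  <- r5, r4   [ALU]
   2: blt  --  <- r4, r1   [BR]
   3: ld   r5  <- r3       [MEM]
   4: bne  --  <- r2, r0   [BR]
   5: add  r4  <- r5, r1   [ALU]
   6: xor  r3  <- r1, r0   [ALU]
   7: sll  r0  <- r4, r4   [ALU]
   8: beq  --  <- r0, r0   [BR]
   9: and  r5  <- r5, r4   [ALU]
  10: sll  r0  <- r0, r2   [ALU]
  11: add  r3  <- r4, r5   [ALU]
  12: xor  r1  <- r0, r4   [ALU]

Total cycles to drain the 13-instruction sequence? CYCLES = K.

[0] i0  ld.MEM  -- WAW r0
[1] i1,i2  xor.ALU/blt.BR  -- 2-wide
[2] i3  ld.MEM  -- no-port MEM/BR
[3] i4,i5  bne.BR/add.ALU  -- 2-wide
[4] i6,i7  xor.ALU/sll.ALU  -- 2-wide
[5] i8,i9  beq.BR/and.ALU  -- 2-wide
[6] i10,i11  sll.ALU/add.ALU  -- 2-wide
[7] i12  xor.ALU  -- tail

CYCLES = 8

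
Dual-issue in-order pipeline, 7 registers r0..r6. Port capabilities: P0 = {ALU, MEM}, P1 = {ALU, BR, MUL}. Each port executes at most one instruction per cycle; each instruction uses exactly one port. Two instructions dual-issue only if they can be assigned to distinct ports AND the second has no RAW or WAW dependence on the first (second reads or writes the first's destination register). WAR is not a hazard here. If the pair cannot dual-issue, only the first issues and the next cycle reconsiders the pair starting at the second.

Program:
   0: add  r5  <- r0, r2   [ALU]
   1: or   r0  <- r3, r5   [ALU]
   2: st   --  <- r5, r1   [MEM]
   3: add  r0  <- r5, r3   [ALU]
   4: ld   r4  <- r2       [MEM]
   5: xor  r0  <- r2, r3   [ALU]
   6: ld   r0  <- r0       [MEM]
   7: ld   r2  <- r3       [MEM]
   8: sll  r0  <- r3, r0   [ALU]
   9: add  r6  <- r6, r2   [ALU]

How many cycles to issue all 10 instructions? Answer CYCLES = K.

#0 head=0: add i0 RAW r5
#1 head=1: or/st i1/i2 dual
#2 head=3: add/ld i3/i4 dual
#3 head=5: xor i5 RAW+WAW r0
#4 head=6: ld i6 no-port MEM/MEM
#5 head=7: ld/sll i7/i8 dual
#6 head=9: add i9 tail

CYCLES = 7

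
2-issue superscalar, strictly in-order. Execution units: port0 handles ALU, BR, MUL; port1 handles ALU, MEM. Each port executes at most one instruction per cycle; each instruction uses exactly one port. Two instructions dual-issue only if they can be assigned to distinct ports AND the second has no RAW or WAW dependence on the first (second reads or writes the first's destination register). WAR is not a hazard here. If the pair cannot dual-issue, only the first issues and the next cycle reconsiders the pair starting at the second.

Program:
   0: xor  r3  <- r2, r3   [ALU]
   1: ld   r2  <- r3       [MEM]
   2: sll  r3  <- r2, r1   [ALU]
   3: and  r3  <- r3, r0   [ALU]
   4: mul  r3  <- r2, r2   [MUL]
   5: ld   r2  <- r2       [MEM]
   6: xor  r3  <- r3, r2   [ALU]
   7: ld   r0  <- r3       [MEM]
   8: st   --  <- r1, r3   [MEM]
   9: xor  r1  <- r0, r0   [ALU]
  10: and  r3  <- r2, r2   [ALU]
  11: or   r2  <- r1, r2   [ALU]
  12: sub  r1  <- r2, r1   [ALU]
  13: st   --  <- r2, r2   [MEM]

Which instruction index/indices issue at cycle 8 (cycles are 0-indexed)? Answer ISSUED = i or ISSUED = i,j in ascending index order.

ISSUED = 10,11

[0] i0  xor  -- RAW r3
[1] i1  ld  -- RAW r2
[2] i2  sll  -- RAW+WAW r3
[3] i3  and  -- WAW r3
[4] i4&i5  mul+ld  -- dual
[5] i6  xor  -- RAW r3
[6] i7  ld  -- no-port MEM/MEM
[7] i8&i9  st+xor  -- dual
[8] i10&i11  and+or  -- dual
[9] i12&i13  sub+st  -- dual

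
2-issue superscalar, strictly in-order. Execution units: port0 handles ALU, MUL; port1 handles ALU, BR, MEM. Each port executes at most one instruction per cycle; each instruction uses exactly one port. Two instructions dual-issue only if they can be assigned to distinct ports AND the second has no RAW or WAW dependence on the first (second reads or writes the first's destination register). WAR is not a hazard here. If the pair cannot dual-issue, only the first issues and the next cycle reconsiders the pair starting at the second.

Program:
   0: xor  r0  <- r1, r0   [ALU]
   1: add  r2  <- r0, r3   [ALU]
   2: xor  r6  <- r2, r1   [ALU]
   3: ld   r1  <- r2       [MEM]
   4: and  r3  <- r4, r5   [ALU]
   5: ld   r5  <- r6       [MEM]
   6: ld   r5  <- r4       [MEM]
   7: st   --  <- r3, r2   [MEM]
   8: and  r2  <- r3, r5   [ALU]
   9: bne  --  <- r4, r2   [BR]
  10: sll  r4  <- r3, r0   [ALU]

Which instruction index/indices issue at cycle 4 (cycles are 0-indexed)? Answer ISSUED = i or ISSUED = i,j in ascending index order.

ISSUED = 6

#0 head=0: xor.ALU i0 RAW r0
#1 head=1: add.ALU i1 RAW r2
#2 head=2: xor.ALU ld.MEM i2&i3 dual
#3 head=4: and.ALU ld.MEM i4&i5 dual
#4 head=6: ld.MEM i6 no-port MEM/MEM
#5 head=7: st.MEM and.ALU i7&i8 dual
#6 head=9: bne.BR sll.ALU i9&i10 dual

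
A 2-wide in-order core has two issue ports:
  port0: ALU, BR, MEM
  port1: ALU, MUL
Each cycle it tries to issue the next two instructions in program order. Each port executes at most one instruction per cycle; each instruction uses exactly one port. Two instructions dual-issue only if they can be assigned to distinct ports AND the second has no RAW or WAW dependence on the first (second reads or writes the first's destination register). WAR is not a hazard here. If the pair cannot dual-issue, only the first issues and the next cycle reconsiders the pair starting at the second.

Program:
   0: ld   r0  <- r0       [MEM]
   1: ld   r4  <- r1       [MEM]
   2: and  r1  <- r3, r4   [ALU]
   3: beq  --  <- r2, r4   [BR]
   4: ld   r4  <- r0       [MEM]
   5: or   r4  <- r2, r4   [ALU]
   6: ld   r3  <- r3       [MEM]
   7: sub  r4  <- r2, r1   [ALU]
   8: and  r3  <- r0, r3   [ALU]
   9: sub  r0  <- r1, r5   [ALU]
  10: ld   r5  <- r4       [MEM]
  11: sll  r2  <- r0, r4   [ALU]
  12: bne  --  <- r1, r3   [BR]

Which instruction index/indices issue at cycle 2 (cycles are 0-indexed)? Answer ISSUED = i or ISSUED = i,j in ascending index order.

  cy0 -> i0 (ld) no-port MEM/MEM
  cy1 -> i1 (ld) RAW r4
  cy2 -> i2+i3 (and/beq) 2-wide
  cy3 -> i4 (ld) RAW+WAW r4
  cy4 -> i5+i6 (or/ld) 2-wide
  cy5 -> i7+i8 (sub/and) 2-wide
  cy6 -> i9+i10 (sub/ld) 2-wide
  cy7 -> i11+i12 (sll/bne) 2-wide

ISSUED = 2,3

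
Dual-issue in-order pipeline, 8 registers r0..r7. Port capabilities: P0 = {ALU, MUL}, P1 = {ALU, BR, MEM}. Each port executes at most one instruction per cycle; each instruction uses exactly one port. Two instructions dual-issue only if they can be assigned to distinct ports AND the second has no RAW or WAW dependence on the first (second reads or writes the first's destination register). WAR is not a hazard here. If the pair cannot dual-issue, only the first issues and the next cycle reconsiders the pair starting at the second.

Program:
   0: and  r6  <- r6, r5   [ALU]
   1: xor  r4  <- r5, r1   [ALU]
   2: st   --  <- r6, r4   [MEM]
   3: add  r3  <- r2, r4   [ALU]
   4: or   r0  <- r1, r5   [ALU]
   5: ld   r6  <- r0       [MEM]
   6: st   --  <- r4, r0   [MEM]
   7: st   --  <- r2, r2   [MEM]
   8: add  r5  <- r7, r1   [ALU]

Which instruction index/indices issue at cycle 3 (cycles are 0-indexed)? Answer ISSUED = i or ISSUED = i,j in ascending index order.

#0 head=0: and.ALU xor.ALU i0/i1 dual
#1 head=2: st.MEM add.ALU i2/i3 dual
#2 head=4: or.ALU i4 RAW r0
#3 head=5: ld.MEM i5 no-port MEM/MEM
#4 head=6: st.MEM i6 no-port MEM/MEM
#5 head=7: st.MEM add.ALU i7/i8 dual

ISSUED = 5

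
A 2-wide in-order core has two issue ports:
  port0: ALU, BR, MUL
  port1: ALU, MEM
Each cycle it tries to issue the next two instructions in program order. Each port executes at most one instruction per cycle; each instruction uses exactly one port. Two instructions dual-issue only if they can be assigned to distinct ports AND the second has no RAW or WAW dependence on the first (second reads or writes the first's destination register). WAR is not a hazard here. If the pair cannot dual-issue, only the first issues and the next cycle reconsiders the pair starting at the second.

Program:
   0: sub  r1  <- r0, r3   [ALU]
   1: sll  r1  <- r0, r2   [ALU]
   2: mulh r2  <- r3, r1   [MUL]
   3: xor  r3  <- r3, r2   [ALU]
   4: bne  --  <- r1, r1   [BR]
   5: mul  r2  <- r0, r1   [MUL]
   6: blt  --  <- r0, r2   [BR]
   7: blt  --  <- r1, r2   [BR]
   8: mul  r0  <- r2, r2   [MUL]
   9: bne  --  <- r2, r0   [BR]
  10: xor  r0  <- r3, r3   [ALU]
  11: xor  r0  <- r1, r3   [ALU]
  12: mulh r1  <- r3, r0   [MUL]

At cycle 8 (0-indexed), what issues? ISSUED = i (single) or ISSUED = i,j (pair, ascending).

ISSUED = 9,10

0. sub @i0  | WAW r1
1. sll @i1  | RAW r1
2. mulh @i2  | RAW r2
3. xor/bne @i3+i4  | pair
4. mul @i5  | no-port MUL/BR
5. blt @i6  | no-port BR/BR
6. blt @i7  | no-port BR/MUL
7. mul @i8  | no-port MUL/BR
8. bne/xor @i9+i10  | pair
9. xor @i11  | RAW r0
10. mulh @i12  | tail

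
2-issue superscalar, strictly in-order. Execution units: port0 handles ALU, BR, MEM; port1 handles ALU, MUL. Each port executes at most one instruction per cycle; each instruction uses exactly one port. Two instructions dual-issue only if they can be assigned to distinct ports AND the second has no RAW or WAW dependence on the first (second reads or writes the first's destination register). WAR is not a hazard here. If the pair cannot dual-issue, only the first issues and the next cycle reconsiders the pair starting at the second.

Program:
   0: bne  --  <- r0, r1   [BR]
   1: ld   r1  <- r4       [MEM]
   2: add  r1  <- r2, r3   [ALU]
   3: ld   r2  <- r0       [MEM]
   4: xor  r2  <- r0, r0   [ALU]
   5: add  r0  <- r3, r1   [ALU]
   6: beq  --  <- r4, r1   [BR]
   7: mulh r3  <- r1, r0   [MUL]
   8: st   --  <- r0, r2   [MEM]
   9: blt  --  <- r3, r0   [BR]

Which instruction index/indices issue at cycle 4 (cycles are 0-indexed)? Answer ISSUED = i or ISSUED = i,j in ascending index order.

ISSUED = 6,7

c0: i0 bne.BR  no-port BR/MEM
c1: i1 ld.MEM  WAW r1
c2: i2/i3 add.ALU+ld.MEM  2-wide
c3: i4/i5 xor.ALU+add.ALU  2-wide
c4: i6/i7 beq.BR+mulh.MUL  2-wide
c5: i8 st.MEM  no-port MEM/BR
c6: i9 blt.BR  tail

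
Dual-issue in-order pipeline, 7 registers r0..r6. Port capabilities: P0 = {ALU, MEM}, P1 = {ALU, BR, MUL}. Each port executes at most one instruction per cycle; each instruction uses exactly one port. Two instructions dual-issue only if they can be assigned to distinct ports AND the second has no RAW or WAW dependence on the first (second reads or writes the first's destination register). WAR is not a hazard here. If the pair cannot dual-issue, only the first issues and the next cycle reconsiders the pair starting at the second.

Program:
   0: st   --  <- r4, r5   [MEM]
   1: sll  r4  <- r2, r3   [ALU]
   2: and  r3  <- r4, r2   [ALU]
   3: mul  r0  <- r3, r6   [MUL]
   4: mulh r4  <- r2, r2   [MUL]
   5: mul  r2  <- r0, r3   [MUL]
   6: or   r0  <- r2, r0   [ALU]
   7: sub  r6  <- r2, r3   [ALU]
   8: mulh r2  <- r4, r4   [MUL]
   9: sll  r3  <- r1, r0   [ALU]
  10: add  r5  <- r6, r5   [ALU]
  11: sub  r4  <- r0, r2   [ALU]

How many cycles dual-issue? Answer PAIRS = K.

  cy0 -> i0&i1 (st.MEM;sll.ALU) 2-wide
  cy1 -> i2 (and.ALU) RAW r3
  cy2 -> i3 (mul.MUL) no-port MUL/MUL
  cy3 -> i4 (mulh.MUL) no-port MUL/MUL
  cy4 -> i5 (mul.MUL) RAW r2
  cy5 -> i6&i7 (or.ALU;sub.ALU) 2-wide
  cy6 -> i8&i9 (mulh.MUL;sll.ALU) 2-wide
  cy7 -> i10&i11 (add.ALU;sub.ALU) 2-wide

PAIRS = 4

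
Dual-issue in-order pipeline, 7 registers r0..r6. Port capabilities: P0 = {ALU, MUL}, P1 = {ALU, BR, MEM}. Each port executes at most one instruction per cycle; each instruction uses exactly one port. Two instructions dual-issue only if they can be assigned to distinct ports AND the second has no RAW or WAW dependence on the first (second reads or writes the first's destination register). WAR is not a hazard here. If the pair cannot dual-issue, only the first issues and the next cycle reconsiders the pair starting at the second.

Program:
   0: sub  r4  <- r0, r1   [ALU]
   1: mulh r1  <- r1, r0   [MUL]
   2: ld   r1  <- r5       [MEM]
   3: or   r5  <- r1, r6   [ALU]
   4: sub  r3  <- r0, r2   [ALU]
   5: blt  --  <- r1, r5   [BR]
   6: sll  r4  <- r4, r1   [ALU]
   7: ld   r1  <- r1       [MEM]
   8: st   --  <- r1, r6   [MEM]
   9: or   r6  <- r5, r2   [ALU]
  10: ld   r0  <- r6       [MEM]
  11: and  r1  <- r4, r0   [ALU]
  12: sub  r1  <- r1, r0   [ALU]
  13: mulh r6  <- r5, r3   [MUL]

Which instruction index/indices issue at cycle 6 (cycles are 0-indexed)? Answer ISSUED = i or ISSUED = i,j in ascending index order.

#0 head=0: sub+mulh i0/i1 2-wide
#1 head=2: ld i2 RAW r1
#2 head=3: or+sub i3/i4 2-wide
#3 head=5: blt+sll i5/i6 2-wide
#4 head=7: ld i7 no-port MEM/MEM
#5 head=8: st+or i8/i9 2-wide
#6 head=10: ld i10 RAW r0
#7 head=11: and i11 RAW+WAW r1
#8 head=12: sub+mulh i12/i13 2-wide

ISSUED = 10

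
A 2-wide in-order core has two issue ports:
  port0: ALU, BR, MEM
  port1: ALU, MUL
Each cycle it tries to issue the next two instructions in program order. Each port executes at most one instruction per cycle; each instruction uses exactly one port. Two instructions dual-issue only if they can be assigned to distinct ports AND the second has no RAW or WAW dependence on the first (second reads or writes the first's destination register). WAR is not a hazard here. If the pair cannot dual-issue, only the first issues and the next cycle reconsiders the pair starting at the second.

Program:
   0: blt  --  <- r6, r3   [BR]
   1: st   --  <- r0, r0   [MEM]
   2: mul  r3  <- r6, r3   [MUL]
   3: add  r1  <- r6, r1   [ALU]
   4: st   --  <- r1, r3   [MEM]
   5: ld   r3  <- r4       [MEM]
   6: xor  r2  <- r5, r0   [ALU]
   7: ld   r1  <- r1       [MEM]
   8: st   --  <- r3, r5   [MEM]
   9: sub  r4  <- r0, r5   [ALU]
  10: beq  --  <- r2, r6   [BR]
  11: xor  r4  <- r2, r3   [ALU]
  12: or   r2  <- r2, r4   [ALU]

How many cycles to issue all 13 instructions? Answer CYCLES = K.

t=0 i0:blt.BR ; no-port BR/MEM
t=1 i1/i2:st.MEM;mul.MUL ; dual
t=2 i3:add.ALU ; RAW r1
t=3 i4:st.MEM ; no-port MEM/MEM
t=4 i5/i6:ld.MEM;xor.ALU ; dual
t=5 i7:ld.MEM ; no-port MEM/MEM
t=6 i8/i9:st.MEM;sub.ALU ; dual
t=7 i10/i11:beq.BR;xor.ALU ; dual
t=8 i12:or.ALU ; tail

CYCLES = 9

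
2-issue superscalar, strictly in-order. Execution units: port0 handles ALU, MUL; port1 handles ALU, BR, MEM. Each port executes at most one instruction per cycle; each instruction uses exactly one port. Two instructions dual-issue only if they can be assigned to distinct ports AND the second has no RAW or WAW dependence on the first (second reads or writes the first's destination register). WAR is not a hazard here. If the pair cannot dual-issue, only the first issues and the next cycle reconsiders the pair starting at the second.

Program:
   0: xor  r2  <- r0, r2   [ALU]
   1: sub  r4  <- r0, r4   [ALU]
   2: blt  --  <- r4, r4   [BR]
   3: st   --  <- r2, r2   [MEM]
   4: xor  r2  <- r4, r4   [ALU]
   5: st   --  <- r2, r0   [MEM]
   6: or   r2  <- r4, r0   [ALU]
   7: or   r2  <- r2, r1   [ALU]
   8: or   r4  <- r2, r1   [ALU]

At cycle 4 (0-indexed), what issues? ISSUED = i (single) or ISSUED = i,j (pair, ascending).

  cy0 -> i0/i1 (xor/sub) pair
  cy1 -> i2 (blt) no-port BR/MEM
  cy2 -> i3/i4 (st/xor) pair
  cy3 -> i5/i6 (st/or) pair
  cy4 -> i7 (or) RAW r2
  cy5 -> i8 (or) tail

ISSUED = 7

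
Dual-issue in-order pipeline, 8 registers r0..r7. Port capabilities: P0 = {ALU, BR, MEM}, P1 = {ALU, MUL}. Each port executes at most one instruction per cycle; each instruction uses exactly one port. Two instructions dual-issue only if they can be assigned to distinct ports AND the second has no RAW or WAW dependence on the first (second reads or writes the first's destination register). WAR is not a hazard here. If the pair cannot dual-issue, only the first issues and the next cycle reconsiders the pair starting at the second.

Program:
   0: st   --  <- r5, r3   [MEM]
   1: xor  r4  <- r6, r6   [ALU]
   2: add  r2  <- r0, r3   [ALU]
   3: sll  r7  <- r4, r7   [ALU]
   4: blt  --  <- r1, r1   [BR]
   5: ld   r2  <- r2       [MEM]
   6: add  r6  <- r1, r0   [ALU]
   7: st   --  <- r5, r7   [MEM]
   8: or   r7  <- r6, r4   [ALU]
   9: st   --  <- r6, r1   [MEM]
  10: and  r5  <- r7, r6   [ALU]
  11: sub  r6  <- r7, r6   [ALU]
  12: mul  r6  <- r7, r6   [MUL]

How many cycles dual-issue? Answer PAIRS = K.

PAIRS = 5

0. st.MEM xor.ALU @i0/i1  | dual
1. add.ALU sll.ALU @i2/i3  | dual
2. blt.BR @i4  | no-port BR/MEM
3. ld.MEM add.ALU @i5/i6  | dual
4. st.MEM or.ALU @i7/i8  | dual
5. st.MEM and.ALU @i9/i10  | dual
6. sub.ALU @i11  | RAW+WAW r6
7. mul.MUL @i12  | tail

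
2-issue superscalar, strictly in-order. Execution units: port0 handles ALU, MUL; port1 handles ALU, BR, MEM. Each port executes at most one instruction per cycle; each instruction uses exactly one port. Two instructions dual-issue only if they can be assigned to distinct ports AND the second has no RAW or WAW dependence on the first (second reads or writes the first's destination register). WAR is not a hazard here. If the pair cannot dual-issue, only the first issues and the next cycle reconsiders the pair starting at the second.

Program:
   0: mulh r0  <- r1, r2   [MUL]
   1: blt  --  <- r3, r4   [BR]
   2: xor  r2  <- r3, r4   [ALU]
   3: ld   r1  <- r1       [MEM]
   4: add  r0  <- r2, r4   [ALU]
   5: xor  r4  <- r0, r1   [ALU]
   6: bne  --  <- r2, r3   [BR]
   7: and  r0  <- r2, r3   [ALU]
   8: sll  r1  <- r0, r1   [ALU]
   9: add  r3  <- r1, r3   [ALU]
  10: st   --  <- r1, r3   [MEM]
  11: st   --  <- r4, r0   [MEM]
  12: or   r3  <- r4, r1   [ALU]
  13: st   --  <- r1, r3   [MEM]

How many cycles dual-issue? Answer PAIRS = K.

c0: i0/i1 mulh blt  2-wide
c1: i2/i3 xor ld  2-wide
c2: i4 add  RAW r0
c3: i5/i6 xor bne  2-wide
c4: i7 and  RAW r0
c5: i8 sll  RAW r1
c6: i9 add  RAW r3
c7: i10 st  no-port MEM/MEM
c8: i11/i12 st or  2-wide
c9: i13 st  tail

PAIRS = 4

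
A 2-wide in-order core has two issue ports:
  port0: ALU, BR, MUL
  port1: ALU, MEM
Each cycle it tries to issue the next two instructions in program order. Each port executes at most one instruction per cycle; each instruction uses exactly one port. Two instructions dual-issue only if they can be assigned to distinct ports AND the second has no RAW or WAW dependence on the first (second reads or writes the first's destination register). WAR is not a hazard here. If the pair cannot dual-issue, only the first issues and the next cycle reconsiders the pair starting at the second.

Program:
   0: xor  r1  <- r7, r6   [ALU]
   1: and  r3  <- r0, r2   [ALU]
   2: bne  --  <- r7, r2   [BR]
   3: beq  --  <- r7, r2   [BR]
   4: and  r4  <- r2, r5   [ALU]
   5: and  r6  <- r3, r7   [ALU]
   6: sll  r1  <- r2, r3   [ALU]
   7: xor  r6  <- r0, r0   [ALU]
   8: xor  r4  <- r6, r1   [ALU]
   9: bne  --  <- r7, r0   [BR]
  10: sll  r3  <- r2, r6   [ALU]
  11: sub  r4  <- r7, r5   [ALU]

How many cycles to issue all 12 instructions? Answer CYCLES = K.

CYCLES = 7

  cy0 -> i0+i1 (xor.ALU+and.ALU) 2-wide
  cy1 -> i2 (bne.BR) no-port BR/BR
  cy2 -> i3+i4 (beq.BR+and.ALU) 2-wide
  cy3 -> i5+i6 (and.ALU+sll.ALU) 2-wide
  cy4 -> i7 (xor.ALU) RAW r6
  cy5 -> i8+i9 (xor.ALU+bne.BR) 2-wide
  cy6 -> i10+i11 (sll.ALU+sub.ALU) 2-wide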